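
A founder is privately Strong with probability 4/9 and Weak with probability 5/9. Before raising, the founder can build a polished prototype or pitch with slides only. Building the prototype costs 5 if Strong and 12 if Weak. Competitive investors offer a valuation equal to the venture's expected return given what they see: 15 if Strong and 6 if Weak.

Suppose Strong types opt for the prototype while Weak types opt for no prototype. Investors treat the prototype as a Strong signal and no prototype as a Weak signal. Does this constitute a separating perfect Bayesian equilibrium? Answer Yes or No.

Yes

Under these beliefs, the prototype earns valuation 15 and no prototype earns valuation 6.
Strong: the prototype nets 15 − 5 = 10; no prototype nets 6. Strong prefers the prototype.
Weak: the prototype nets 15 − 12 = 3; no prototype nets 6. Weak prefers no prototype.
Neither type deviates, so the separating profile is an equilibrium.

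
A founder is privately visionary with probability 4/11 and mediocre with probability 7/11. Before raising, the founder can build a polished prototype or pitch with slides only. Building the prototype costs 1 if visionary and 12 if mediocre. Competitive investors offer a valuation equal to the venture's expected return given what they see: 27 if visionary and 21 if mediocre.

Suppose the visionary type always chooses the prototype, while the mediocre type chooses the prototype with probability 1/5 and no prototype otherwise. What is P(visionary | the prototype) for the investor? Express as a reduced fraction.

P(the prototype) = (4/11)·1 + (7/11)·(1/5) = 27/55.
By Bayes' rule, P(visionary | the prototype) = (4/11) / (27/55) = 20/27.

20/27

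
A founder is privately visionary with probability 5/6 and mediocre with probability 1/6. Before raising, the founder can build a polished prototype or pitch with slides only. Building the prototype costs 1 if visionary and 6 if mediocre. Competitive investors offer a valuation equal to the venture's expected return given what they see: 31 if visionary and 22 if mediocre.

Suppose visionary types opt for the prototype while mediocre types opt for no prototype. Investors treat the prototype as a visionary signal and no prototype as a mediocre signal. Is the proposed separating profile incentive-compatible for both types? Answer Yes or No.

No

Under these beliefs, the prototype earns valuation 31 and no prototype earns valuation 22.
visionary: the prototype nets 31 − 1 = 30; no prototype nets 22. visionary prefers the prototype.
mediocre: the prototype nets 31 − 6 = 25; no prototype nets 22. mediocre would deviate to the prototype.
mediocre has a profitable deviation, so the profile is not an equilibrium.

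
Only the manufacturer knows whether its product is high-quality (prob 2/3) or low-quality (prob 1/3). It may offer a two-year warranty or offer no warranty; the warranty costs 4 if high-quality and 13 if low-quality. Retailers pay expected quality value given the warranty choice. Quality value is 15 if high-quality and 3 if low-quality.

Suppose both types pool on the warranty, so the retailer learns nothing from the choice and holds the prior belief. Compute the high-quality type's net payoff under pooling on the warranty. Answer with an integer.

Pooled price = 2/3·15 + 1/3·3 = 11.
high-quality pays cost 4 for the warranty, so net payoff = 11 − 4 = 7.

7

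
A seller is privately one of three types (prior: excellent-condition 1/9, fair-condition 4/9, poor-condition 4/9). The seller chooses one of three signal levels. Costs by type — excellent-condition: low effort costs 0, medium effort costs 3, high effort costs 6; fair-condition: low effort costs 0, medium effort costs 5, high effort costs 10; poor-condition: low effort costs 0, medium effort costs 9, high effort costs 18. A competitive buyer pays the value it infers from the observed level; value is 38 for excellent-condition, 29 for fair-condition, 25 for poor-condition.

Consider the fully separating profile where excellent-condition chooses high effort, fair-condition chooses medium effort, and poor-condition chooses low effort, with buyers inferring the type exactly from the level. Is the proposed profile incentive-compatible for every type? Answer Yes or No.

No

Separating prices: high effort → 38, medium effort → 29, low effort → 25.
excellent-condition (assigned high effort): low effort: 25 − 0 = 25; medium effort: 29 − 3 = 26; high effort: 38 − 6 = 32. excellent-condition stays.
fair-condition (assigned medium effort): low effort: 25 − 0 = 25; medium effort: 29 − 5 = 24; high effort: 38 − 10 = 28. fair-condition prefers high effort.
poor-condition (assigned low effort): low effort: 25 − 0 = 25; medium effort: 29 − 9 = 20; high effort: 38 − 18 = 20. poor-condition stays.
At least one type deviates; the separating profile fails.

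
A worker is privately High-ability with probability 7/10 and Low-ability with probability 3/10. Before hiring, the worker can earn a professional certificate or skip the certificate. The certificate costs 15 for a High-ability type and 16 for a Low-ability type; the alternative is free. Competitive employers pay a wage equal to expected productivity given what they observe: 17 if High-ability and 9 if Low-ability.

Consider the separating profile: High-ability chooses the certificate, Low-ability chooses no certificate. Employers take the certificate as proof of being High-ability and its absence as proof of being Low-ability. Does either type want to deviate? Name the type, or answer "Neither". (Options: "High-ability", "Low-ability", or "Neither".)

The certificate pays 17; no certificate pays 9.
High-ability: assigned the certificate, nets 17 − 15 = 2; deviating to no certificate nets 9.
Low-ability: assigned no certificate, nets 9; deviating to the certificate nets 17 − 16 = 1.
The High-ability type gains 7 by deviating.

High-ability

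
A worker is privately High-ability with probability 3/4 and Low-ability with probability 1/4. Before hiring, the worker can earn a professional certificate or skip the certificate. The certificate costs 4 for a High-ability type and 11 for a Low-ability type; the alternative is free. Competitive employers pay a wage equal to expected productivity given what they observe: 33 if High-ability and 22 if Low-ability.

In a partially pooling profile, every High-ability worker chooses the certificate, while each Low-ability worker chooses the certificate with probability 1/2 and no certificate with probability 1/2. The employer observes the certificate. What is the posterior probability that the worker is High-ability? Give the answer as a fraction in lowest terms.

P(the certificate) = (3/4)·1 + (1/4)·(1/2) = 7/8.
By Bayes' rule, P(High-ability | the certificate) = (3/4) / (7/8) = 6/7.

6/7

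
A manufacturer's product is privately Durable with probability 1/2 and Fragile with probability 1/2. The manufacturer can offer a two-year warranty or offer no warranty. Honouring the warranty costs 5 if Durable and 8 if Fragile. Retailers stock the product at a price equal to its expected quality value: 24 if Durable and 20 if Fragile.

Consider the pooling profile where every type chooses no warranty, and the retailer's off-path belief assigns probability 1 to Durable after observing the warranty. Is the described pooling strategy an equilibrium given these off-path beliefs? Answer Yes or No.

Yes

On path, the retailer holds the prior and pays 1/2·24 + 1/2·20 = 22. Off path (the warranty), believing Durable, it pays 24.
Durable: no warranty nets 22; the warranty nets 24 − 5 = 19. Durable stays.
Fragile: no warranty nets 22; the warranty nets 24 − 8 = 16. Fragile stays.
No type deviates, so pooling is sustained.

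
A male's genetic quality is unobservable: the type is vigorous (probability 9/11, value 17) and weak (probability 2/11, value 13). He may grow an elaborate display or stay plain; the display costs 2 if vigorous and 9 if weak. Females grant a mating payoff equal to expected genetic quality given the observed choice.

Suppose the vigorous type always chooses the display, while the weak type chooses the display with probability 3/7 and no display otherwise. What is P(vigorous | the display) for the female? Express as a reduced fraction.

21/23

P(the display) = (9/11)·1 + (2/11)·(3/7) = 69/77.
By Bayes' rule, P(vigorous | the display) = (9/11) / (69/77) = 21/23.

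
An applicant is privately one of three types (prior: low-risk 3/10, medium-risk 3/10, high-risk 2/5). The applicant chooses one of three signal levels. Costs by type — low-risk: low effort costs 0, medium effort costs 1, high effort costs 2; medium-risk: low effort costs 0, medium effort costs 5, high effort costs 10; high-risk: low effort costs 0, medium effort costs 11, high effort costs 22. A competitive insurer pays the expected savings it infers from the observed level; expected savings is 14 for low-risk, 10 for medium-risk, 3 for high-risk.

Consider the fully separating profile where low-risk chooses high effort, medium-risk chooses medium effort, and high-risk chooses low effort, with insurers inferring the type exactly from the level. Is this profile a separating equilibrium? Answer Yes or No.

Separating rebates: high effort → 14, medium effort → 10, low effort → 3.
low-risk (assigned high effort): low effort: 3 − 0 = 3; medium effort: 10 − 1 = 9; high effort: 14 − 2 = 12. low-risk stays.
medium-risk (assigned medium effort): low effort: 3 − 0 = 3; medium effort: 10 − 5 = 5; high effort: 14 − 10 = 4. medium-risk stays.
high-risk (assigned low effort): low effort: 3 − 0 = 3; medium effort: 10 − 11 = -1; high effort: 14 − 22 = -8. high-risk stays.
Every type prefers its assigned level; separation holds.

Yes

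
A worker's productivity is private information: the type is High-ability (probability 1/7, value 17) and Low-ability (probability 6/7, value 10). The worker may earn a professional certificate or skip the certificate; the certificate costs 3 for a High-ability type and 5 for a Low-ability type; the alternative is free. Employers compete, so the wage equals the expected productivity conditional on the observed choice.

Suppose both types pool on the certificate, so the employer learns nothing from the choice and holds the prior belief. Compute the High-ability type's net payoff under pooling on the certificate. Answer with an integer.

Pooled wage = 1/7·17 + 6/7·10 = 11.
High-ability pays cost 3 for the certificate, so net payoff = 11 − 3 = 8.

8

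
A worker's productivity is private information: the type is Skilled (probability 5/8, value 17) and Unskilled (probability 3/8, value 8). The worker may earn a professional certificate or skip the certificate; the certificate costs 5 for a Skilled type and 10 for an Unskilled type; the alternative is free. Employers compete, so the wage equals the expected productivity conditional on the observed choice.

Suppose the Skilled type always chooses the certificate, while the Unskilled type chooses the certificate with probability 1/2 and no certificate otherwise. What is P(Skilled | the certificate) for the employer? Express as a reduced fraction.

P(the certificate) = (5/8)·1 + (3/8)·(1/2) = 13/16.
By Bayes' rule, P(Skilled | the certificate) = (5/8) / (13/16) = 10/13.

10/13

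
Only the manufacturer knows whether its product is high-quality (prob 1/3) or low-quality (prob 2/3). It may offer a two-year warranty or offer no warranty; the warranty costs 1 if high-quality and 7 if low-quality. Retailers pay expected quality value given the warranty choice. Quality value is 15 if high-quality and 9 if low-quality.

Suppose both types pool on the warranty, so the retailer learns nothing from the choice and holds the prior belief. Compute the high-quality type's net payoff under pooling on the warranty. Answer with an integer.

10

Pooled price = 1/3·15 + 2/3·9 = 11.
high-quality pays cost 1 for the warranty, so net payoff = 11 − 1 = 10.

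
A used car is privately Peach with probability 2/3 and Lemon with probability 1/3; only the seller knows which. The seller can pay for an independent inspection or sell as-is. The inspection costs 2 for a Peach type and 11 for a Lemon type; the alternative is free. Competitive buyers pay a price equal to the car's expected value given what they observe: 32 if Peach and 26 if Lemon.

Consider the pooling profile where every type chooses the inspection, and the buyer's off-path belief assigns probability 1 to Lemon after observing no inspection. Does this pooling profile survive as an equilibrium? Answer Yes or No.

On path, the buyer holds the prior and pays 2/3·32 + 1/3·26 = 30. Off path (no inspection), believing Lemon, it pays 26.
Peach: the inspection nets 30 − 2 = 28; no inspection nets 26. Peach stays.
Lemon: the inspection nets 30 − 11 = 19; no inspection nets 26. Lemon would deviate.
A type deviates, so pooling fails.

No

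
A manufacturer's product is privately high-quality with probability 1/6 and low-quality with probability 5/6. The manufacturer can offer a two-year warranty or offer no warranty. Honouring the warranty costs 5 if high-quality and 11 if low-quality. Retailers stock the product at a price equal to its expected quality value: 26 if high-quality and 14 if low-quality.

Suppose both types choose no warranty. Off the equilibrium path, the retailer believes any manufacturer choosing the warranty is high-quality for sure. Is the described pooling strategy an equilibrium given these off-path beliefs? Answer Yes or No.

No

On path, the retailer holds the prior and pays 1/6·26 + 5/6·14 = 16. Off path (the warranty), believing high-quality, it pays 26.
high-quality: no warranty nets 16; the warranty nets 26 − 5 = 21. high-quality would deviate.
low-quality: no warranty nets 16; the warranty nets 26 − 11 = 15. low-quality stays.
A type deviates, so pooling fails.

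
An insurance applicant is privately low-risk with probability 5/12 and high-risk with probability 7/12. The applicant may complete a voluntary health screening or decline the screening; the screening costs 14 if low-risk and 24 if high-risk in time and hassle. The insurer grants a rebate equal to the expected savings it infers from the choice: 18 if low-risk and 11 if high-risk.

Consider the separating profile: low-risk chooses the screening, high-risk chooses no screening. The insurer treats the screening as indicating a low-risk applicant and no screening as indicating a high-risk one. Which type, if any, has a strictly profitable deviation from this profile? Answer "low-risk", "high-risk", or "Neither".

low-risk

The screening pays 18; no screening pays 11.
low-risk: assigned the screening, nets 18 − 14 = 4; deviating to no screening nets 11.
high-risk: assigned no screening, nets 11; deviating to the screening nets 18 − 24 = -6.
The low-risk type gains 7 by deviating.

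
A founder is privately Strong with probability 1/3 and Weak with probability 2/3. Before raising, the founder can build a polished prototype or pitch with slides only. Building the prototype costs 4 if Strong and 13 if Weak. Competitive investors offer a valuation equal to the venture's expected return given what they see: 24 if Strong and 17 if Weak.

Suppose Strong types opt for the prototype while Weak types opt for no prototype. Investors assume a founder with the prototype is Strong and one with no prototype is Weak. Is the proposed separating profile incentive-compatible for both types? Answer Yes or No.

Yes

Under these beliefs, the prototype earns valuation 24 and no prototype earns valuation 17.
Strong: the prototype nets 24 − 4 = 20; no prototype nets 17. Strong prefers the prototype.
Weak: the prototype nets 24 − 13 = 11; no prototype nets 17. Weak prefers no prototype.
Neither type deviates, so the separating profile is an equilibrium.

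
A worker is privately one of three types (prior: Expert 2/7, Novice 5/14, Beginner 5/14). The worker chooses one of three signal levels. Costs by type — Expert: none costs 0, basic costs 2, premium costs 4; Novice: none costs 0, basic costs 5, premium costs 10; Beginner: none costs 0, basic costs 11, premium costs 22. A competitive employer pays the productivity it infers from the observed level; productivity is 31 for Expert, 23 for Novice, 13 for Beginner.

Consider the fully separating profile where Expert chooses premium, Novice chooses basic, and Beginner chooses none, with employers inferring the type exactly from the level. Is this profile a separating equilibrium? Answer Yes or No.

No

Separating wages: premium → 31, basic → 23, none → 13.
Expert (assigned premium): none: 13 − 0 = 13; basic: 23 − 2 = 21; premium: 31 − 4 = 27. Expert stays.
Novice (assigned basic): none: 13 − 0 = 13; basic: 23 − 5 = 18; premium: 31 − 10 = 21. Novice prefers premium.
Beginner (assigned none): none: 13 − 0 = 13; basic: 23 − 11 = 12; premium: 31 − 22 = 9. Beginner stays.
At least one type deviates; the separating profile fails.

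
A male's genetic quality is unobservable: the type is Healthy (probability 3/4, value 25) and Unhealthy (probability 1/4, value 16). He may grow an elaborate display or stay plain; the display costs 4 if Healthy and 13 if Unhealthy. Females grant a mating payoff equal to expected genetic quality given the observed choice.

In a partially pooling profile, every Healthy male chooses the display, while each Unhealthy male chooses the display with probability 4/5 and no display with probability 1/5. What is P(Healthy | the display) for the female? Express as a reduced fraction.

15/19

P(the display) = (3/4)·1 + (1/4)·(4/5) = 19/20.
By Bayes' rule, P(Healthy | the display) = (3/4) / (19/20) = 15/19.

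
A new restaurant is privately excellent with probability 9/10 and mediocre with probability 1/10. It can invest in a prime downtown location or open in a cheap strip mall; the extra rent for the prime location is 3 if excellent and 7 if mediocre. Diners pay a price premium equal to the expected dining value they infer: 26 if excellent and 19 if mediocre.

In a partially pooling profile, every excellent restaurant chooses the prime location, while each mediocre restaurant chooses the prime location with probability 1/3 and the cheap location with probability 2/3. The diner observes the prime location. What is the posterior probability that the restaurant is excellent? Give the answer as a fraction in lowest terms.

27/28

P(the prime location) = (9/10)·1 + (1/10)·(1/3) = 14/15.
By Bayes' rule, P(excellent | the prime location) = (9/10) / (14/15) = 27/28.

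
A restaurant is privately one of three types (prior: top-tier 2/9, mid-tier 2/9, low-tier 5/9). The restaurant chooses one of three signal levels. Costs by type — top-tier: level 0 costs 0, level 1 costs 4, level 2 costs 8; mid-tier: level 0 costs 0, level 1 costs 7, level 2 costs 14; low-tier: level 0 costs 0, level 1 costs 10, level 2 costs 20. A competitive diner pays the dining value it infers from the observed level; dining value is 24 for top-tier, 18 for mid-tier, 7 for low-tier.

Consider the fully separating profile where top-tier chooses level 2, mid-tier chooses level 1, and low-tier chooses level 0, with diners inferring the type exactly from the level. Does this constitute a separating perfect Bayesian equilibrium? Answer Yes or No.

Separating price premiums: level 2 → 24, level 1 → 18, level 0 → 7.
top-tier (assigned level 2): level 0: 7 − 0 = 7; level 1: 18 − 4 = 14; level 2: 24 − 8 = 16. top-tier stays.
mid-tier (assigned level 1): level 0: 7 − 0 = 7; level 1: 18 − 7 = 11; level 2: 24 − 14 = 10. mid-tier stays.
low-tier (assigned level 0): level 0: 7 − 0 = 7; level 1: 18 − 10 = 8; level 2: 24 − 20 = 4. low-tier prefers level 1.
At least one type deviates; the separating profile fails.

No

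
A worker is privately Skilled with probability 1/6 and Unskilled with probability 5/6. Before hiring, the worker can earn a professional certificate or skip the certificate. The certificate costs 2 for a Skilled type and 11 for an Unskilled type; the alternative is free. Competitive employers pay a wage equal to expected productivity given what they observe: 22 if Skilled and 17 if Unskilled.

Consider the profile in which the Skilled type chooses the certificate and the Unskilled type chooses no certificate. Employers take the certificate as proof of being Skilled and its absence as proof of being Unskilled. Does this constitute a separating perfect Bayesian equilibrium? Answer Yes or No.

Under these beliefs, the certificate earns wage 22 and no certificate earns wage 17.
Skilled: the certificate nets 22 − 2 = 20; no certificate nets 17. Skilled prefers the certificate.
Unskilled: the certificate nets 22 − 11 = 11; no certificate nets 17. Unskilled prefers no certificate.
Neither type deviates, so the separating profile is an equilibrium.

Yes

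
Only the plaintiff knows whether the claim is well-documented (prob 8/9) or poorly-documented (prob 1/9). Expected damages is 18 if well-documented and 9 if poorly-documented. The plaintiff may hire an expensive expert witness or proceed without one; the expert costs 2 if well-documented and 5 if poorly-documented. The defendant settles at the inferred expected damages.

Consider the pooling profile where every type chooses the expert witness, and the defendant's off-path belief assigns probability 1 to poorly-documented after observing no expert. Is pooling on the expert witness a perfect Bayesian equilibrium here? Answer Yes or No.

On path, the defendant holds the prior and pays 8/9·18 + 1/9·9 = 17. Off path (no expert), believing poorly-documented, it pays 9.
well-documented: the expert witness nets 17 − 2 = 15; no expert nets 9. well-documented stays.
poorly-documented: the expert witness nets 17 − 5 = 12; no expert nets 9. poorly-documented stays.
No type deviates, so pooling is sustained.

Yes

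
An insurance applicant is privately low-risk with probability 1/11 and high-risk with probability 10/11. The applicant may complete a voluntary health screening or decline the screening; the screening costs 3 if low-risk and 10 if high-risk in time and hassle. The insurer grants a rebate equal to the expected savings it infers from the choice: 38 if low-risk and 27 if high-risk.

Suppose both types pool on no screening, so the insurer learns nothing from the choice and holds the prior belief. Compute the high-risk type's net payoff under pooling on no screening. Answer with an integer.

28

Pooled rebate = 1/11·38 + 10/11·27 = 28.
high-risk pays no cost for no screening, so net payoff = 28.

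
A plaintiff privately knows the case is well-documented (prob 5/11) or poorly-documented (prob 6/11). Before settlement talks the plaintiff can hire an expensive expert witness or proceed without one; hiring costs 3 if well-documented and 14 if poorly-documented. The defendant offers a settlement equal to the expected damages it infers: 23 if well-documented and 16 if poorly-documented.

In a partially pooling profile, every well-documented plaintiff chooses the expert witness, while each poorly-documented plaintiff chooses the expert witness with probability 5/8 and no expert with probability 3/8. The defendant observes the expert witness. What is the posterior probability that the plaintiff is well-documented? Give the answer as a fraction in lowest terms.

P(the expert witness) = (5/11)·1 + (6/11)·(5/8) = 35/44.
By Bayes' rule, P(well-documented | the expert witness) = (5/11) / (35/44) = 4/7.

4/7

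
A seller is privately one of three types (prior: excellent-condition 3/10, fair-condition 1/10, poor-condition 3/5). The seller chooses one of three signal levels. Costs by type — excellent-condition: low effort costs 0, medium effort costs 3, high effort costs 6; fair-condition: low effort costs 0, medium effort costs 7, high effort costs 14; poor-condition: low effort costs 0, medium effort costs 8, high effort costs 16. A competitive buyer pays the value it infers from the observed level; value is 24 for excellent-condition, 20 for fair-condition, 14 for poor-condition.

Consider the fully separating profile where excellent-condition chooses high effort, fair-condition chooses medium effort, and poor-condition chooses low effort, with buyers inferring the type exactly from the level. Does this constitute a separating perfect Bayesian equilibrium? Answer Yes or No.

No

Separating prices: high effort → 24, medium effort → 20, low effort → 14.
excellent-condition (assigned high effort): low effort: 14 − 0 = 14; medium effort: 20 − 3 = 17; high effort: 24 − 6 = 18. excellent-condition stays.
fair-condition (assigned medium effort): low effort: 14 − 0 = 14; medium effort: 20 − 7 = 13; high effort: 24 − 14 = 10. fair-condition prefers low effort.
poor-condition (assigned low effort): low effort: 14 − 0 = 14; medium effort: 20 − 8 = 12; high effort: 24 − 16 = 8. poor-condition stays.
At least one type deviates; the separating profile fails.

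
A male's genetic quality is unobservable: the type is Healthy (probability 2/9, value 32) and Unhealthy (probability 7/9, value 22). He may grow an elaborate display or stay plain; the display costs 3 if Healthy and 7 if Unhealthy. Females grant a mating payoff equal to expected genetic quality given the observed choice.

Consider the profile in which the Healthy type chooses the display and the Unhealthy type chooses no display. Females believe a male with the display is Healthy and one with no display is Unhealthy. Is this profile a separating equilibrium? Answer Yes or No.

No

Under these beliefs, the display earns mating payoff 32 and no display earns mating payoff 22.
Healthy: the display nets 32 − 3 = 29; no display nets 22. Healthy prefers the display.
Unhealthy: the display nets 32 − 7 = 25; no display nets 22. Unhealthy would deviate to the display.
Unhealthy has a profitable deviation, so the profile is not an equilibrium.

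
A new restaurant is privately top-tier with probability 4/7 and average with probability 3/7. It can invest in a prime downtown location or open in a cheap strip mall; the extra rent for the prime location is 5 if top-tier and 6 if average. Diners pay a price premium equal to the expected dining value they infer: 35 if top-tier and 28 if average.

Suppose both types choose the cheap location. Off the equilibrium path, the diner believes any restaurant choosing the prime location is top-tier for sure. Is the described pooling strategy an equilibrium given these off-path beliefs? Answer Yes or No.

Yes

On path, the diner holds the prior and pays 4/7·35 + 3/7·28 = 32. Off path (the prime location), believing top-tier, it pays 35.
top-tier: the cheap location nets 32; the prime location nets 35 − 5 = 30. top-tier stays.
average: the cheap location nets 32; the prime location nets 35 − 6 = 29. average stays.
No type deviates, so pooling is sustained.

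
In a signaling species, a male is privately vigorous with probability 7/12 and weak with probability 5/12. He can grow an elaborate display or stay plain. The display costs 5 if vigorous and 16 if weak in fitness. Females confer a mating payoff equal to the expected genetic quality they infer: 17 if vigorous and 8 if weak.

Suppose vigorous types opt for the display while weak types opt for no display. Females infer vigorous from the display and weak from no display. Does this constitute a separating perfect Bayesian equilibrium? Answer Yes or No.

Yes

Under these beliefs, the display earns mating payoff 17 and no display earns mating payoff 8.
vigorous: the display nets 17 − 5 = 12; no display nets 8. vigorous prefers the display.
weak: the display nets 17 − 16 = 1; no display nets 8. weak prefers no display.
Neither type deviates, so the separating profile is an equilibrium.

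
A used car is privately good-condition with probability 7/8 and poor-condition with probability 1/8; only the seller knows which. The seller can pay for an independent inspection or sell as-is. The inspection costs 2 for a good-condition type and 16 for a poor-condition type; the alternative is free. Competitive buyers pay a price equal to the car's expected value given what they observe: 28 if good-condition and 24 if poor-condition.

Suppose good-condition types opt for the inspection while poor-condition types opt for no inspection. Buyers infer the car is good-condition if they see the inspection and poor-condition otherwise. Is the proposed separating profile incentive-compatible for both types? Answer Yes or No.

Under these beliefs, the inspection earns price 28 and no inspection earns price 24.
good-condition: the inspection nets 28 − 2 = 26; no inspection nets 24. good-condition prefers the inspection.
poor-condition: the inspection nets 28 − 16 = 12; no inspection nets 24. poor-condition prefers no inspection.
Neither type deviates, so the separating profile is an equilibrium.

Yes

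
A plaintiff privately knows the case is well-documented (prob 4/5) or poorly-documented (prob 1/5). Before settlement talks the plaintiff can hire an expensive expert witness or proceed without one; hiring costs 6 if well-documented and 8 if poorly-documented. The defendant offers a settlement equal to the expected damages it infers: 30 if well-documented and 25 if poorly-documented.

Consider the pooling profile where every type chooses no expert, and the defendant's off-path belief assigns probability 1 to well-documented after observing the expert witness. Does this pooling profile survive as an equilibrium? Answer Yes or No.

On path, the defendant holds the prior and pays 4/5·30 + 1/5·25 = 29. Off path (the expert witness), believing well-documented, it pays 30.
well-documented: no expert nets 29; the expert witness nets 30 − 6 = 24. well-documented stays.
poorly-documented: no expert nets 29; the expert witness nets 30 − 8 = 22. poorly-documented stays.
No type deviates, so pooling is sustained.

Yes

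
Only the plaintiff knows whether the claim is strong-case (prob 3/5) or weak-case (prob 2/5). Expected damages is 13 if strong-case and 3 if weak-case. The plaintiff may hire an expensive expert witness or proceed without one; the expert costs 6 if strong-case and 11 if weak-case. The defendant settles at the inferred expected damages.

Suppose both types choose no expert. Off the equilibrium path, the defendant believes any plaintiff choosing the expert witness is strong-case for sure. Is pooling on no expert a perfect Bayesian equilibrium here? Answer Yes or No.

On path, the defendant holds the prior and pays 3/5·13 + 2/5·3 = 9. Off path (the expert witness), believing strong-case, it pays 13.
strong-case: no expert nets 9; the expert witness nets 13 − 6 = 7. strong-case stays.
weak-case: no expert nets 9; the expert witness nets 13 − 11 = 2. weak-case stays.
No type deviates, so pooling is sustained.

Yes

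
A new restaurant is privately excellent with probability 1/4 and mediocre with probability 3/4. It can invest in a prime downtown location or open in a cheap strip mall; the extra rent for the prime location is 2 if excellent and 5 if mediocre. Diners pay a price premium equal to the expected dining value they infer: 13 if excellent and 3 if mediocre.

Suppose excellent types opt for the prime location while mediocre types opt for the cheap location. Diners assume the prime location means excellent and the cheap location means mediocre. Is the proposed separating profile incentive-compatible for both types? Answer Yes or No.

No

Under these beliefs, the prime location earns price premium 13 and the cheap location earns price premium 3.
excellent: the prime location nets 13 − 2 = 11; the cheap location nets 3. excellent prefers the prime location.
mediocre: the prime location nets 13 − 5 = 8; the cheap location nets 3. mediocre would deviate to the prime location.
mediocre has a profitable deviation, so the profile is not an equilibrium.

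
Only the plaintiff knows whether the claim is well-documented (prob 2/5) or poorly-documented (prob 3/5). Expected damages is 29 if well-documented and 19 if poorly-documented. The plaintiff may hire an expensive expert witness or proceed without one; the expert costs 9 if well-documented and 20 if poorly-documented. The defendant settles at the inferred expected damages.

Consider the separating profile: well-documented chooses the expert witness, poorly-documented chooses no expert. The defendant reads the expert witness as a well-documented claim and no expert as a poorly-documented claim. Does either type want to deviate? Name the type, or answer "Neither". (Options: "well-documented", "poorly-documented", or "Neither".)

The expert witness pays 29; no expert pays 19.
well-documented: assigned the expert witness, nets 29 − 9 = 20; deviating to no expert nets 19.
poorly-documented: assigned no expert, nets 19; deviating to the expert witness nets 29 − 20 = 9.
Both types strictly prefer their assigned action; no profitable deviation.

Neither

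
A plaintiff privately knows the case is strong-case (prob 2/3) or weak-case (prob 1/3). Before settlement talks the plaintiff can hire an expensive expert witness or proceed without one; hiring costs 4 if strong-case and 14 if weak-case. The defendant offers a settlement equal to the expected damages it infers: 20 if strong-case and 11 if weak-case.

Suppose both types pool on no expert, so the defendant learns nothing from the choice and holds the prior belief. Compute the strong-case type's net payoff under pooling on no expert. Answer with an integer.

17

Pooled settlement = 2/3·20 + 1/3·11 = 17.
strong-case pays no cost for no expert, so net payoff = 17.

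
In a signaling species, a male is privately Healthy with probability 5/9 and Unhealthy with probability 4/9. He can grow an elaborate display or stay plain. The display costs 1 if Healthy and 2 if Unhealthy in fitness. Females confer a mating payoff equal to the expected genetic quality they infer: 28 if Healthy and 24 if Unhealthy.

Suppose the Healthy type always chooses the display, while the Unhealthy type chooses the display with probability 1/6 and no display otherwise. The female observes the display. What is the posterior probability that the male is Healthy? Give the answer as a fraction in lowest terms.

P(the display) = (5/9)·1 + (4/9)·(1/6) = 17/27.
By Bayes' rule, P(Healthy | the display) = (5/9) / (17/27) = 15/17.

15/17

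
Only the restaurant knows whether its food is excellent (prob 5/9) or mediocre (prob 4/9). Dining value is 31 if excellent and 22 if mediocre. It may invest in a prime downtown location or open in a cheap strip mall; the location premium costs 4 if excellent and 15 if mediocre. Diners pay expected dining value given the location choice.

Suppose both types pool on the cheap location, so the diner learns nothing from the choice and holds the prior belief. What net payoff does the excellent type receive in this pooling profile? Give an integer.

27

Pooled price premium = 5/9·31 + 4/9·22 = 27.
excellent pays no cost for the cheap location, so net payoff = 27.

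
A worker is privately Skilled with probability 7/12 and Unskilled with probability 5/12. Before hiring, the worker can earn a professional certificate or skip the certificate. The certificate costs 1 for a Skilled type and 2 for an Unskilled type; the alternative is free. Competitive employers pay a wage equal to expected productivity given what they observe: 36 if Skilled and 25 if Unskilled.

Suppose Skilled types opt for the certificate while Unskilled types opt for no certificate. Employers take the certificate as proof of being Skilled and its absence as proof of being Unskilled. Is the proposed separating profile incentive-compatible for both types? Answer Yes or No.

No

Under these beliefs, the certificate earns wage 36 and no certificate earns wage 25.
Skilled: the certificate nets 36 − 1 = 35; no certificate nets 25. Skilled prefers the certificate.
Unskilled: the certificate nets 36 − 2 = 34; no certificate nets 25. Unskilled would deviate to the certificate.
Unskilled has a profitable deviation, so the profile is not an equilibrium.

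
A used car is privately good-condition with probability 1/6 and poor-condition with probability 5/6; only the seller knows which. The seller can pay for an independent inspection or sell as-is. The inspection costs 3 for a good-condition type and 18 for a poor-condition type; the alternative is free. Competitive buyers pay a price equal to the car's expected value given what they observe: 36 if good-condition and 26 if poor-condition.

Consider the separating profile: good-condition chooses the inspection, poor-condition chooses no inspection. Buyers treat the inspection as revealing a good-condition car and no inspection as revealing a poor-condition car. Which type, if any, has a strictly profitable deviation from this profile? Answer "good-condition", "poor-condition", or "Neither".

Neither

The inspection pays 36; no inspection pays 26.
good-condition: assigned the inspection, nets 36 − 3 = 33; deviating to no inspection nets 26.
poor-condition: assigned no inspection, nets 26; deviating to the inspection nets 36 − 18 = 18.
Both types strictly prefer their assigned action; no profitable deviation.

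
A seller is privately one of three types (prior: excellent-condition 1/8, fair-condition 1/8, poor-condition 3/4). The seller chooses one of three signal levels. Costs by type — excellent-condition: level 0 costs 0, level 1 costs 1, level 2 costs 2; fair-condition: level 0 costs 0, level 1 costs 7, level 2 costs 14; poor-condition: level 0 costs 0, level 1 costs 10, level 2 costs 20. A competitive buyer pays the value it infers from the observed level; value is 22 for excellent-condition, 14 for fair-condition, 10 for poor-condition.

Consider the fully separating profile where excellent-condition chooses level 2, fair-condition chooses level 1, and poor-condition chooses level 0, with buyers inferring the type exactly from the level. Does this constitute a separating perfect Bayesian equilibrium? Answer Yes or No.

Separating prices: level 2 → 22, level 1 → 14, level 0 → 10.
excellent-condition (assigned level 2): level 0: 10 − 0 = 10; level 1: 14 − 1 = 13; level 2: 22 − 2 = 20. excellent-condition stays.
fair-condition (assigned level 1): level 0: 10 − 0 = 10; level 1: 14 − 7 = 7; level 2: 22 − 14 = 8. fair-condition prefers level 0.
poor-condition (assigned level 0): level 0: 10 − 0 = 10; level 1: 14 − 10 = 4; level 2: 22 − 20 = 2. poor-condition stays.
At least one type deviates; the separating profile fails.

No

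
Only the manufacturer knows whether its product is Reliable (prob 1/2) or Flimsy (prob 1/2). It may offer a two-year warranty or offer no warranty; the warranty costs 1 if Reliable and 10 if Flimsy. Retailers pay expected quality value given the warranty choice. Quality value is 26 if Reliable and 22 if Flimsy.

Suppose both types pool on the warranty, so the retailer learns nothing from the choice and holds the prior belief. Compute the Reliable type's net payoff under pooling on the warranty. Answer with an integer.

Pooled price = 1/2·26 + 1/2·22 = 24.
Reliable pays cost 1 for the warranty, so net payoff = 24 − 1 = 23.

23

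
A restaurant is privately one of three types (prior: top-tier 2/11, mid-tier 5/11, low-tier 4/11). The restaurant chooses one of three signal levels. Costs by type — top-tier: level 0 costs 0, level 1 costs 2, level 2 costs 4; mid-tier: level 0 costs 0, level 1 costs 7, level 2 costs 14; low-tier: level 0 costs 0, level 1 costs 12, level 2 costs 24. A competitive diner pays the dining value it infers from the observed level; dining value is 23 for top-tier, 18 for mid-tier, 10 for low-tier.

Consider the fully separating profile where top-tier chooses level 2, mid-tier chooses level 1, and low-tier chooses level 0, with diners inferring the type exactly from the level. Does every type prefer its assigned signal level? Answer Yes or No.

Yes

Separating price premiums: level 2 → 23, level 1 → 18, level 0 → 10.
top-tier (assigned level 2): level 0: 10 − 0 = 10; level 1: 18 − 2 = 16; level 2: 23 − 4 = 19. top-tier stays.
mid-tier (assigned level 1): level 0: 10 − 0 = 10; level 1: 18 − 7 = 11; level 2: 23 − 14 = 9. mid-tier stays.
low-tier (assigned level 0): level 0: 10 − 0 = 10; level 1: 18 − 12 = 6; level 2: 23 − 24 = -1. low-tier stays.
Every type prefers its assigned level; separation holds.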